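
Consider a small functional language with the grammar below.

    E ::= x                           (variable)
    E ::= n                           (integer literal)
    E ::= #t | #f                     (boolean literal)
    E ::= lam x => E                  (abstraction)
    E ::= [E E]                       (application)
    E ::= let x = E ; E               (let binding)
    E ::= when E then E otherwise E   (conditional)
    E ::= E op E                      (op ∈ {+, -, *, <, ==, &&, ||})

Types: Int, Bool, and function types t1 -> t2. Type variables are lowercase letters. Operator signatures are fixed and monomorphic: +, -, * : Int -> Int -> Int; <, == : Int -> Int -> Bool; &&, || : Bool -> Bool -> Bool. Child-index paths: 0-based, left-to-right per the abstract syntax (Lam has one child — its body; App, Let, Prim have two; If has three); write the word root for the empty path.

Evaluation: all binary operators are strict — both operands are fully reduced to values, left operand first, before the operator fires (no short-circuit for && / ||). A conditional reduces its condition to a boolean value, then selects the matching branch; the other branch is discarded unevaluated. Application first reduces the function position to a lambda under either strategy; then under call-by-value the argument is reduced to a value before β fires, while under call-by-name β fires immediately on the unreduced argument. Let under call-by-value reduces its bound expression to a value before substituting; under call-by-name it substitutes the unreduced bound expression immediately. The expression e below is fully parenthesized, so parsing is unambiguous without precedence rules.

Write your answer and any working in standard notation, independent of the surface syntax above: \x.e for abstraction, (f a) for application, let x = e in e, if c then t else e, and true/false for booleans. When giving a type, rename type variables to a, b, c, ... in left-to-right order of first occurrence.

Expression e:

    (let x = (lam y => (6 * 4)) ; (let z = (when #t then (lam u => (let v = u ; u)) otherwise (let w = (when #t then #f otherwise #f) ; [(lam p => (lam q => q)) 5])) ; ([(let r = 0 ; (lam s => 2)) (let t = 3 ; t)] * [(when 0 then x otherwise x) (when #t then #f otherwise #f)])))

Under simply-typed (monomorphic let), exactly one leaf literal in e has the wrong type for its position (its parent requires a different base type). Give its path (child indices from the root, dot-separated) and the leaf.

Trace:
  unify Int ~ Int
  unify Int ~ Int
\y._ : a -> Int
let x : a -> Int
  unify Bool ~ Bool
u : b
let v : b
u : b
\u._ : b -> b
  unify Bool ~ Bool
  unify Bool ~ Bool
let w : Bool
q : d
\q._ : d -> d
\p._ : c -> d -> d
  unify c -> d -> d ~ Int -> e
  unify c ~ Int
  unify d -> d ~ e
_ _ : d -> d
  unify b -> b ~ d -> d
  unify b ~ d
  unify d ~ d
let z : d -> d
let r : Int
\s._ : f -> Int
let t : Int
t : Int
  unify f -> Int ~ Int -> g
  unify f ~ Int
  unify Int ~ g
_ _ : Int
  unify Int ~ Int
  unify Int ~ Bool
  FAIL: mismatch Int ~ Bool

Answer: 1.1.1.0.0 : 0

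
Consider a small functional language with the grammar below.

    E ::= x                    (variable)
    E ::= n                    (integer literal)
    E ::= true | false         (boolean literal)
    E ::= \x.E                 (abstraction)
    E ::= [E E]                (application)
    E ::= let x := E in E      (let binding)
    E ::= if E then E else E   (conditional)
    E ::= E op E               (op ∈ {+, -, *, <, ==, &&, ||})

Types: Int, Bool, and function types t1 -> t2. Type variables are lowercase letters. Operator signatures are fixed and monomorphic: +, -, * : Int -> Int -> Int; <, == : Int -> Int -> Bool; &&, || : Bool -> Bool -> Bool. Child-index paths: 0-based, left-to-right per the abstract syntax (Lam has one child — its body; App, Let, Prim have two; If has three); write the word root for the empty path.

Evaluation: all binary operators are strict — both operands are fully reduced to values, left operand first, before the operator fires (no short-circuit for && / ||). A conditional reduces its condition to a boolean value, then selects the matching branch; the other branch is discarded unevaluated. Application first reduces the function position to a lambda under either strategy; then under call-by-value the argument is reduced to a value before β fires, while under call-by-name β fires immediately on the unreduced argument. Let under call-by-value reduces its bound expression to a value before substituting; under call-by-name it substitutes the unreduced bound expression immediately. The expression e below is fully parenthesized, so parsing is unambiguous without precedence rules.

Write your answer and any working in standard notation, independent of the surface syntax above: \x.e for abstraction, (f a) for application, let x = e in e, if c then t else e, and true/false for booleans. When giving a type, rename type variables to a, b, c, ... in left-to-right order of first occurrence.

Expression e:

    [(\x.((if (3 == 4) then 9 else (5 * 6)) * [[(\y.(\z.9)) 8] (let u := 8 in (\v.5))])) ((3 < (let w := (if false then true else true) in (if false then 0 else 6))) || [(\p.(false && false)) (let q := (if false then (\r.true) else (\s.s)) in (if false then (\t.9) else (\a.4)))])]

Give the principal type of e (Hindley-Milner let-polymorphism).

Working:
  unify Int ~ Int
  unify Int ~ Int
  unify Bool ~ Bool
  unify Int ~ Int
  unify Int ~ Int
  unify Int ~ Int
  unify Int ~ Int
\z._ : c -> Int
\y._ : b -> c -> Int
  unify b -> c -> Int ~ Int -> d
  unify b ~ Int
  unify c -> Int ~ d
_ _ : c -> Int
let u : Int
\v._ : e -> Int
  unify c -> Int ~ (e -> Int) -> f
  unify c ~ e -> Int
  unify Int ~ f
_ _ : Int
  unify Int ~ Int
\x._ : a -> Int
  unify Int ~ Int
  unify Bool ~ Bool
  unify Bool ~ Bool
let w : Bool
  unify Bool ~ Bool
  unify Int ~ Int
  unify Int ~ Int
  unify Bool ~ Bool
  unify Bool ~ Bool
  unify Bool ~ Bool
\p._ : g -> Bool
  unify Bool ~ Bool
\r._ : h -> Bool
s : i
\s._ : i -> i
  unify h -> Bool ~ i -> i
  unify h ~ i
  unify Bool ~ i
let q : Bool -> Bool
  unify Bool ~ Bool
\t._ : j -> Int
\a._ : k -> Int
  unify j -> Int ~ k -> Int
  unify j ~ k
  unify Int ~ Int
  unify g -> Bool ~ (k -> Int) -> l
  unify g ~ k -> Int
  unify Bool ~ l
_ _ : Bool
  unify Bool ~ Bool
  unify a -> Int ~ Bool -> m
  unify a ~ Bool
  unify Int ~ m
_ _ : Int

Answer: Int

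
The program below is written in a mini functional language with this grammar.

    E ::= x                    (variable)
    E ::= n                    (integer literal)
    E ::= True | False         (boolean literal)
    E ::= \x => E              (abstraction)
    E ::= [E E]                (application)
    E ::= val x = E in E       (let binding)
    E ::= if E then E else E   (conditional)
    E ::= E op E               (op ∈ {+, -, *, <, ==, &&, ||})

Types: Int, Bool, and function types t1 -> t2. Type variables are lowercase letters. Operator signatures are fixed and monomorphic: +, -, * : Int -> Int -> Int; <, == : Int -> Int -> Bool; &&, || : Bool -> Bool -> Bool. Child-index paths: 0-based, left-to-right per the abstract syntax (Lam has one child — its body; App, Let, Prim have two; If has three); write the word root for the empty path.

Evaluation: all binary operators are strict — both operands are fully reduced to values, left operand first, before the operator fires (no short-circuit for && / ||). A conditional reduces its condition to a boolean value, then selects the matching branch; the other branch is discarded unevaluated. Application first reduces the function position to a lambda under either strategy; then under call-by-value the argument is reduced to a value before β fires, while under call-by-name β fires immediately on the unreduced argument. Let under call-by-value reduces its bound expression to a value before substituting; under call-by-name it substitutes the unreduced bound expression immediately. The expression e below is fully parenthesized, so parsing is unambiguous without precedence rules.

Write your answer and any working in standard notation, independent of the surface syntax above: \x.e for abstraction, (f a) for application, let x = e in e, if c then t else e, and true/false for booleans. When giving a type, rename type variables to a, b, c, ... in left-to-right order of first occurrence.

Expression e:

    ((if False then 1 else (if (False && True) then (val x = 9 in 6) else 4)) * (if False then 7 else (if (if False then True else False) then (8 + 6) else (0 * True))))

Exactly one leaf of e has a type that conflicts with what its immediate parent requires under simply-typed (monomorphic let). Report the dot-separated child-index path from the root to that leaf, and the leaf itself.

Answer: 1.2.2.1 : true

Derivation:
  unify Bool ~ Bool
  unify Bool ~ Bool
  unify Bool ~ Bool
  unify Bool ~ Bool
let x : Int
  unify Int ~ Int
  unify Int ~ Int
  unify Int ~ Int
  unify Bool ~ Bool
  unify Bool ~ Bool
  unify Bool ~ Bool
  unify Bool ~ Bool
  unify Int ~ Int
  unify Int ~ Int
  unify Int ~ Int
  unify Bool ~ Int
  FAIL: mismatch Bool ~ Int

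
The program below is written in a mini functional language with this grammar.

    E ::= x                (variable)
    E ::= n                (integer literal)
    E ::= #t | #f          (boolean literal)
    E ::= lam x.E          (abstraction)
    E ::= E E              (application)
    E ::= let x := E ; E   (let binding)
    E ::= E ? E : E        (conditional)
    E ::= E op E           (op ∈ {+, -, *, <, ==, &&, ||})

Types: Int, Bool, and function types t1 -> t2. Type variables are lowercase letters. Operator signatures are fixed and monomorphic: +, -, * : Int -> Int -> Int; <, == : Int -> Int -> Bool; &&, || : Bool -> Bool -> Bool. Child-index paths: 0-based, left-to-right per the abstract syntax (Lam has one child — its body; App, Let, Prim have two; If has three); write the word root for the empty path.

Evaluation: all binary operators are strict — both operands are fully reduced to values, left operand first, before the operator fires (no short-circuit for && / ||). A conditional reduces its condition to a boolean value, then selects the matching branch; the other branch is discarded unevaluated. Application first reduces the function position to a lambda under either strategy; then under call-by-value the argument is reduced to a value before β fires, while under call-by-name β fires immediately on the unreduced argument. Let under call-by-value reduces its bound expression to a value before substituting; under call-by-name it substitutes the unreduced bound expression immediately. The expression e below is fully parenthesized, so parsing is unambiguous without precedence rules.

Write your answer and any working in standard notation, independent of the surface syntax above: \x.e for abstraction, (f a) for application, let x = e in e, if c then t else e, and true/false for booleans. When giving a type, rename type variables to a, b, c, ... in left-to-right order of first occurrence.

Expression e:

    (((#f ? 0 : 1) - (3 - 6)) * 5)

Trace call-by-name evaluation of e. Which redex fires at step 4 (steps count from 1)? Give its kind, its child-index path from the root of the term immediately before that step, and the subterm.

Answer: delta at root : (4 * 5)

Trace:
step 0: (((if false then 0 else 1) - (3 - 6)) * 5)
step 1: [if@0.0] ((1 - (3 - 6)) * 5)
step 2: [delta@0.1] ((1 - -3) * 5)
step 3: [delta@0] (4 * 5)
step 4: [delta@root] 20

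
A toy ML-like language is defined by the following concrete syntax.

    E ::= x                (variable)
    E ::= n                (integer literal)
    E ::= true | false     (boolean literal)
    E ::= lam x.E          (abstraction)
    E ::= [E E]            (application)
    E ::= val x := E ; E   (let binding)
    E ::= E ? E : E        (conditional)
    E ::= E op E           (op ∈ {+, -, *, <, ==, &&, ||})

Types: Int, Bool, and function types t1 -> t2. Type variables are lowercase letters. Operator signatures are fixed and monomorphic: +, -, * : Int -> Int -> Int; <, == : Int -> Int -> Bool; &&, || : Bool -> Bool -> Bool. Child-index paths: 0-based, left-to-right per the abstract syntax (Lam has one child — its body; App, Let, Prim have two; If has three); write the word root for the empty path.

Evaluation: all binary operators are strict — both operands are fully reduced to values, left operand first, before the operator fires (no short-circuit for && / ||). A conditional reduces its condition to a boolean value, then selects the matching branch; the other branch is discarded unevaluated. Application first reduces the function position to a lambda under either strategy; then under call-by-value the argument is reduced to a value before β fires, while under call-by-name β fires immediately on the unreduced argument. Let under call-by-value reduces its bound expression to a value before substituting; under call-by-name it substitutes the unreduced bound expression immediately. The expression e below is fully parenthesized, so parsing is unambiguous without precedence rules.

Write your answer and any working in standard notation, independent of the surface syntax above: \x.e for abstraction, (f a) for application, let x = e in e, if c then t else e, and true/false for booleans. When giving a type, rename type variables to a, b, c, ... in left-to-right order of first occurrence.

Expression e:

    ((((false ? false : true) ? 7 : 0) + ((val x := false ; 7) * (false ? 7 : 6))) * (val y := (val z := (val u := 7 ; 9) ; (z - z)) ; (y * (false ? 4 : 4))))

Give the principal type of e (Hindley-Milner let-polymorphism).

Trace:
  unify Bool ~ Bool
  unify Bool ~ Bool
  unify Bool ~ Bool
  unify Int ~ Int
  unify Int ~ Int
let x : Bool
  unify Int ~ Int
  unify Bool ~ Bool
  unify Int ~ Int
  unify Int ~ Int
  unify Int ~ Int
  unify Int ~ Int
let u : Int
let z : Int
z : Int
  unify Int ~ Int
z : Int
  unify Int ~ Int
let y : Int
y : Int
  unify Int ~ Int
  unify Bool ~ Bool
  unify Int ~ Int
  unify Int ~ Int
  unify Int ~ Int

Answer: Int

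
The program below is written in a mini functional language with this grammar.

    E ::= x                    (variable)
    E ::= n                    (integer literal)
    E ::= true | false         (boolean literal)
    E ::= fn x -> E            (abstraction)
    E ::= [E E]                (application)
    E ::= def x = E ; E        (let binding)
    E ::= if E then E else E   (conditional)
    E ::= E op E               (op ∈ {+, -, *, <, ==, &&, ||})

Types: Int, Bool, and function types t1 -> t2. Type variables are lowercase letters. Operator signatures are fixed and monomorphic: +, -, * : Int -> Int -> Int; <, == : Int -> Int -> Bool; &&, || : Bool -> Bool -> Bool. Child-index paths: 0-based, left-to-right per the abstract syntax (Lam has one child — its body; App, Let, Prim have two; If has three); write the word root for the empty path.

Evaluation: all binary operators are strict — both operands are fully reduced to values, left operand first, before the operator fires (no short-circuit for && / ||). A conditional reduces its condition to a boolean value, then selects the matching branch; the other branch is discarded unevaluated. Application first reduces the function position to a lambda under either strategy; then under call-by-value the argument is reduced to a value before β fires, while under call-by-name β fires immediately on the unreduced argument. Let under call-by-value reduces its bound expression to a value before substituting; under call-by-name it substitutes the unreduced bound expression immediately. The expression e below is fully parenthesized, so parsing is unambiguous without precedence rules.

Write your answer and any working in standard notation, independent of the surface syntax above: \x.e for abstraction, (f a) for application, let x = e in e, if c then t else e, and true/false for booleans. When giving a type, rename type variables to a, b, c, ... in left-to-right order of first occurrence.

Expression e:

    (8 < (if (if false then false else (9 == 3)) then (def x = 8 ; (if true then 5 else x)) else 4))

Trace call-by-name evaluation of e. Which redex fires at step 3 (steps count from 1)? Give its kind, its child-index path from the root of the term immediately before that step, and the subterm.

Answer: if at 1 : (if false then (let x = 8 in (if true then 5 else x)) else 4)

Derivation:
step 0: (8 < (if (if false then false else (9 == 3)) then (let x = 8 in (if true then 5 else x)) else 4))
step 1: [if@1.0] (8 < (if (9 == 3) then (let x = 8 in (if true then 5 else x)) else 4))
step 2: [delta@1.0] (8 < (if false then (let x = 8 in (if true then 5 else x)) else 4))
step 3: [if@1] (8 < 4)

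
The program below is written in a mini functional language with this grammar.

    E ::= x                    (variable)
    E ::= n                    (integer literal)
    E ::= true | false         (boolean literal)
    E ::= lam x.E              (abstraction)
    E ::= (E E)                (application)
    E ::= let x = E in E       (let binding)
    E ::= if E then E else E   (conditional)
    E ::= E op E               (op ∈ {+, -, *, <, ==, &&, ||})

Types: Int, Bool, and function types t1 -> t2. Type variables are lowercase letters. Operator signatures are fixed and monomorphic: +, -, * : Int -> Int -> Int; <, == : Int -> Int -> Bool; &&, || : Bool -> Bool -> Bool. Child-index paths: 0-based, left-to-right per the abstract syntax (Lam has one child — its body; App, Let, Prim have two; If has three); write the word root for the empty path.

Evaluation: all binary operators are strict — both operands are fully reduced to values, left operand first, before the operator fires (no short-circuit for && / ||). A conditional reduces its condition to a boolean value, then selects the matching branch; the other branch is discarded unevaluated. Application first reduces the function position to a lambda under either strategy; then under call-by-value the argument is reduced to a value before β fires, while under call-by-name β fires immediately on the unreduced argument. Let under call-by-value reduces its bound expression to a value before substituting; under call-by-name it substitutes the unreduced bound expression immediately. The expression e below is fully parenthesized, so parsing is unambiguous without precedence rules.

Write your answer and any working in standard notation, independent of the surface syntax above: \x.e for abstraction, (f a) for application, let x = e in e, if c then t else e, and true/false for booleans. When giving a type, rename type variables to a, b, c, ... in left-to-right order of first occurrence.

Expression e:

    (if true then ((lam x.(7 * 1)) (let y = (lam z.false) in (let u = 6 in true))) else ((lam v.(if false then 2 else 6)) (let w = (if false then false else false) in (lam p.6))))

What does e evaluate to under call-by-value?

Answer: 7

Derivation:
step 0: (if true then ((\x.(7 * 1)) (let y = (\z.false) in (let u = 6 in true))) else ((\v.(if false then 2 else 6)) (let w = (if false then false else false) in (\p.6))))
step 1: [if@root] ((\x.(7 * 1)) (let y = (\z.false) in (let u = 6 in true)))
step 2: [let@1] ((\x.(7 * 1)) (let u = 6 in true))
step 3: [let@1] ((\x.(7 * 1)) true)
step 4: [beta@root] (7 * 1)
step 5: [delta@root] 7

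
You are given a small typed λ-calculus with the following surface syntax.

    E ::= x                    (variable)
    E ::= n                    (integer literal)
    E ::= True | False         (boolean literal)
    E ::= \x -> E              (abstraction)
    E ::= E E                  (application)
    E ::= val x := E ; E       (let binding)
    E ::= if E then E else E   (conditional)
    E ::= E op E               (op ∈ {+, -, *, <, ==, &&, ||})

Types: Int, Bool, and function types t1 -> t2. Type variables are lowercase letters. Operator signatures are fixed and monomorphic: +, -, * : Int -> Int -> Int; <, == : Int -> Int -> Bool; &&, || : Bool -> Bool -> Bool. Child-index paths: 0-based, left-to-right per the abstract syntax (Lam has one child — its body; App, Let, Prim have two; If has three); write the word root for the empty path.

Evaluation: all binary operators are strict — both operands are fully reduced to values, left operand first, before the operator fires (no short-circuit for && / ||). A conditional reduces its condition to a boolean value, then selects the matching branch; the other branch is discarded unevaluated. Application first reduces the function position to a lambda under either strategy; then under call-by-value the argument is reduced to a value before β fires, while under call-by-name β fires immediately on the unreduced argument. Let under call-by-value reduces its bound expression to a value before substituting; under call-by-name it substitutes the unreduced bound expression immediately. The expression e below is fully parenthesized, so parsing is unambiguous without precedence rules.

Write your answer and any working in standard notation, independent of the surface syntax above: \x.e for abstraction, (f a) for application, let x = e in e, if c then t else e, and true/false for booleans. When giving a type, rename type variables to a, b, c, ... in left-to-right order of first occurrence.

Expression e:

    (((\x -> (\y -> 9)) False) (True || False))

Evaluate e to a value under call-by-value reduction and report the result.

Answer: 9

Derivation:
step 0: (((\x.(\y.9)) false) (true || false))
step 1: [beta@0] ((\y.9) (true || false))
step 2: [delta@1] ((\y.9) true)
step 3: [beta@root] 9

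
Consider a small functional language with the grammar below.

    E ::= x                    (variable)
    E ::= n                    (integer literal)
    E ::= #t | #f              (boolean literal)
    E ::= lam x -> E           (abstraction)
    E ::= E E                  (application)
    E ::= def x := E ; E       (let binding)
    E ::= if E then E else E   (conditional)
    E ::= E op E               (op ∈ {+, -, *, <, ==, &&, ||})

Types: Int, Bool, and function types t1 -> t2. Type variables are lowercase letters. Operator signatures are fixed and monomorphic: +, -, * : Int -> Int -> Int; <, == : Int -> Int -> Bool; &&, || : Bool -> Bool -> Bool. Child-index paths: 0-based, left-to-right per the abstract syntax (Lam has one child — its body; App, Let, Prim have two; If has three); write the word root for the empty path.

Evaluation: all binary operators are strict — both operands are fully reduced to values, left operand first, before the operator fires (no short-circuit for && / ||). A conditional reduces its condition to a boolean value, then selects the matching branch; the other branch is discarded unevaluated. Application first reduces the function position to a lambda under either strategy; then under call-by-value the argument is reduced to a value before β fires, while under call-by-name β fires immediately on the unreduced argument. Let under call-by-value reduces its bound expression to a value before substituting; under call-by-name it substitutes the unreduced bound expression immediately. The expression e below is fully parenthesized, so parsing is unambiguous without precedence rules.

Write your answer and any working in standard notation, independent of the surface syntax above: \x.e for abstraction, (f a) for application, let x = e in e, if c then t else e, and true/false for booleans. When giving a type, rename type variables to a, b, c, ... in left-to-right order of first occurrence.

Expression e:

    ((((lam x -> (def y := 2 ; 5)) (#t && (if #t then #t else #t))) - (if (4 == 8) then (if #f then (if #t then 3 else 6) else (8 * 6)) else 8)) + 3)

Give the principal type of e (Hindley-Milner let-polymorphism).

Derivation:
let y : Int
\x._ : a -> Int
  unify Bool ~ Bool
  unify Bool ~ Bool
  unify Bool ~ Bool
  unify Bool ~ Bool
  unify a -> Int ~ Bool -> b
  unify a ~ Bool
  unify Int ~ b
_ _ : Int
  unify Int ~ Int
  unify Int ~ Int
  unify Int ~ Int
  unify Bool ~ Bool
  unify Bool ~ Bool
  unify Bool ~ Bool
  unify Int ~ Int
  unify Int ~ Int
  unify Int ~ Int
  unify Int ~ Int
  unify Int ~ Int
  unify Int ~ Int
  unify Int ~ Int
  unify Int ~ Int

Answer: Int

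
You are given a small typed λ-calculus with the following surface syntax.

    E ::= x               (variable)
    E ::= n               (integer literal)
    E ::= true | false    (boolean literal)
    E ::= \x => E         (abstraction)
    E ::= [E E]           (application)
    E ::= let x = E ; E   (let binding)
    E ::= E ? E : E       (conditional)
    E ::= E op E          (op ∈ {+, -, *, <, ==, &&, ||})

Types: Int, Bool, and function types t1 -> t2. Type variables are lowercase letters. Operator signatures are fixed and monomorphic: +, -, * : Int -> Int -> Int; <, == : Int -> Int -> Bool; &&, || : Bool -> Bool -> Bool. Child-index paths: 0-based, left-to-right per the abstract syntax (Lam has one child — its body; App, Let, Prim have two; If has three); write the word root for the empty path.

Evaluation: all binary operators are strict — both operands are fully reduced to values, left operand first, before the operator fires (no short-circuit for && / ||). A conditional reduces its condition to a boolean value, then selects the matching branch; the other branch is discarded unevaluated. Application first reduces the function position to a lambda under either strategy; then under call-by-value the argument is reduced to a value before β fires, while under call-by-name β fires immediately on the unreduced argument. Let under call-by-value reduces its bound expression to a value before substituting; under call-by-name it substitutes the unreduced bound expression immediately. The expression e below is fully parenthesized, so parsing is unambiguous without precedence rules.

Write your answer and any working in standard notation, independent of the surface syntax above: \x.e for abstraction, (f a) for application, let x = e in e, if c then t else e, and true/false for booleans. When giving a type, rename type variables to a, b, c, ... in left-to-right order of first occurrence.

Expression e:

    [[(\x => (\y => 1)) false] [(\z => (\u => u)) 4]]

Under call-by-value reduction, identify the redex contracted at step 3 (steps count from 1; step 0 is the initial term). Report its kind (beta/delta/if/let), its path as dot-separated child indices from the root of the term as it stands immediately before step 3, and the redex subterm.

Answer: beta at root : ((\y.1) (\u.u))

Trace:
step 0: (((\x.(\y.1)) false) ((\z.(\u.u)) 4))
step 1: [beta@0] ((\y.1) ((\z.(\u.u)) 4))
step 2: [beta@1] ((\y.1) (\u.u))
step 3: [beta@root] 1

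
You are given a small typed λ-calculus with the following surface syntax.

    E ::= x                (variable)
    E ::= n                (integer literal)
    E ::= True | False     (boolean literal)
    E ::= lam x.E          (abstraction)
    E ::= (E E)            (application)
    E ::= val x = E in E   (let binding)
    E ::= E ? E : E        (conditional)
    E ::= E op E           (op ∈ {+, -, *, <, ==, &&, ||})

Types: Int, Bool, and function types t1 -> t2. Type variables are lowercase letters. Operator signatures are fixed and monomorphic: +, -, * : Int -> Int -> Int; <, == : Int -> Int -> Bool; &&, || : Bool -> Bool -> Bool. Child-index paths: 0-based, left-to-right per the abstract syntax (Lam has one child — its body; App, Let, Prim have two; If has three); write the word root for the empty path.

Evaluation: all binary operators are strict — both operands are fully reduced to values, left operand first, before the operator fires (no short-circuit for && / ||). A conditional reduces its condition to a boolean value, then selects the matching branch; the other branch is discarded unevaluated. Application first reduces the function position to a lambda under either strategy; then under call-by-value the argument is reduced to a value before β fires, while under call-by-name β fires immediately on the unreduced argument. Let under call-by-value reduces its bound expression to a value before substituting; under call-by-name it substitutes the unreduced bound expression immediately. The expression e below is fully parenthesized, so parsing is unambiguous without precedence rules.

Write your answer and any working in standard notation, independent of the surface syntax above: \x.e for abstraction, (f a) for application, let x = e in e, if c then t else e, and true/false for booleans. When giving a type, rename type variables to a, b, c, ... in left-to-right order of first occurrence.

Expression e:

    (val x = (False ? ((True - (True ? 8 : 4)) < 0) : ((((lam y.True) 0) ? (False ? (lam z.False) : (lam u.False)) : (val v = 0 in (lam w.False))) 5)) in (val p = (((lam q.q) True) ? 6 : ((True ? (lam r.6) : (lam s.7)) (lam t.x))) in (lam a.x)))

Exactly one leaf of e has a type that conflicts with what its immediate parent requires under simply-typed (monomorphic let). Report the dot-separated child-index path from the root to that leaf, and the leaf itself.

Working:
  unify Bool ~ Bool
  unify Bool ~ Int
  FAIL: mismatch Bool ~ Int

Answer: 0.1.0.0 : true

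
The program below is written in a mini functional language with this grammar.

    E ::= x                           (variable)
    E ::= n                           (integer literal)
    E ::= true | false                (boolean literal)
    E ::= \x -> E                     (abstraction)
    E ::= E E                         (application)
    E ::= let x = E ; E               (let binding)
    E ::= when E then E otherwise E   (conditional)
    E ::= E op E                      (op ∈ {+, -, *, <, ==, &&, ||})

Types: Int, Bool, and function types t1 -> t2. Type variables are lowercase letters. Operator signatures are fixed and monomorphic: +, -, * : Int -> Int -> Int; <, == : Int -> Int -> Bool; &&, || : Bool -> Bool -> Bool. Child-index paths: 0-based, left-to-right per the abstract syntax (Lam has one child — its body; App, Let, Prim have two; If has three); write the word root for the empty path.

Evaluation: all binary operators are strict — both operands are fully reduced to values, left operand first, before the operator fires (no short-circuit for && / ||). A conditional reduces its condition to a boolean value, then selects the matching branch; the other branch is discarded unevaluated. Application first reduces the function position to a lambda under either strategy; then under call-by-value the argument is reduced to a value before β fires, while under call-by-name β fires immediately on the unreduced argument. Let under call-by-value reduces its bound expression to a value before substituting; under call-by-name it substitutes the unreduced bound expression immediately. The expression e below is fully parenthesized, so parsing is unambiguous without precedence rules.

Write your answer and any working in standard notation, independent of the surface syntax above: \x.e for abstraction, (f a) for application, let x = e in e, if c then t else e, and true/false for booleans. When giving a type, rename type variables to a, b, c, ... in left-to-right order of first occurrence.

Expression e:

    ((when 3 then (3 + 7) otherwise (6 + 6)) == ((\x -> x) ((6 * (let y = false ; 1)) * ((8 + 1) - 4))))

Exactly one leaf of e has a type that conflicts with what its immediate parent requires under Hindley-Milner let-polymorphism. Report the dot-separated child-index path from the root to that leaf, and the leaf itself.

Derivation:
  unify Int ~ Bool
  FAIL: mismatch Int ~ Bool

Answer: 0.0 : 3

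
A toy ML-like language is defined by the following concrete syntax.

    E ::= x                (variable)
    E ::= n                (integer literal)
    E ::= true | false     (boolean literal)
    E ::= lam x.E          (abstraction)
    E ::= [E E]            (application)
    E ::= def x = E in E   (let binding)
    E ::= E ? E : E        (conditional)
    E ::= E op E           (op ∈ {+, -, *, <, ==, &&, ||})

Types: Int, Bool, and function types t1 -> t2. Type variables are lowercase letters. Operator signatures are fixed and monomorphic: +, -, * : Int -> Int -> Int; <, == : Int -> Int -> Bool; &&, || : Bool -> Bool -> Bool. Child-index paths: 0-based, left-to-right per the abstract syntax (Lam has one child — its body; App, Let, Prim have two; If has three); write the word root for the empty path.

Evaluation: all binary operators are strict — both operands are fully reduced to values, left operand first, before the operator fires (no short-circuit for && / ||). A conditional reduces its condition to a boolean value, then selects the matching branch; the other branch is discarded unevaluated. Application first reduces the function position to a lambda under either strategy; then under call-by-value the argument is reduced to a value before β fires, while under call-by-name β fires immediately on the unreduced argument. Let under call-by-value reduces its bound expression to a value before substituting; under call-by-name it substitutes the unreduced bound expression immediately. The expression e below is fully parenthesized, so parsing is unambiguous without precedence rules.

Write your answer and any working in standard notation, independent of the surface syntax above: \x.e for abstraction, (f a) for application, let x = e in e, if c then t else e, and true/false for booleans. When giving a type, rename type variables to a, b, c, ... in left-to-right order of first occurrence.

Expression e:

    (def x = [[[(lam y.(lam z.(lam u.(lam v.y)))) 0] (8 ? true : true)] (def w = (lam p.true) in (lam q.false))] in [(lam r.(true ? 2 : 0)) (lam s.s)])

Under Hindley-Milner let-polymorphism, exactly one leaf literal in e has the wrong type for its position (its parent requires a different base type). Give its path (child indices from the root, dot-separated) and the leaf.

Answer: 0.0.1.0 : 8

Trace:
y : a
\v._ : d -> a
\u._ : c -> d -> a
\z._ : b -> c -> d -> a
\y._ : a -> b -> c -> d -> a
  unify a -> b -> c -> d -> a ~ Int -> e
  unify a ~ Int
  unify b -> c -> d -> Int ~ e
_ _ : b -> c -> d -> Int
  unify Int ~ Bool
  FAIL: mismatch Int ~ Bool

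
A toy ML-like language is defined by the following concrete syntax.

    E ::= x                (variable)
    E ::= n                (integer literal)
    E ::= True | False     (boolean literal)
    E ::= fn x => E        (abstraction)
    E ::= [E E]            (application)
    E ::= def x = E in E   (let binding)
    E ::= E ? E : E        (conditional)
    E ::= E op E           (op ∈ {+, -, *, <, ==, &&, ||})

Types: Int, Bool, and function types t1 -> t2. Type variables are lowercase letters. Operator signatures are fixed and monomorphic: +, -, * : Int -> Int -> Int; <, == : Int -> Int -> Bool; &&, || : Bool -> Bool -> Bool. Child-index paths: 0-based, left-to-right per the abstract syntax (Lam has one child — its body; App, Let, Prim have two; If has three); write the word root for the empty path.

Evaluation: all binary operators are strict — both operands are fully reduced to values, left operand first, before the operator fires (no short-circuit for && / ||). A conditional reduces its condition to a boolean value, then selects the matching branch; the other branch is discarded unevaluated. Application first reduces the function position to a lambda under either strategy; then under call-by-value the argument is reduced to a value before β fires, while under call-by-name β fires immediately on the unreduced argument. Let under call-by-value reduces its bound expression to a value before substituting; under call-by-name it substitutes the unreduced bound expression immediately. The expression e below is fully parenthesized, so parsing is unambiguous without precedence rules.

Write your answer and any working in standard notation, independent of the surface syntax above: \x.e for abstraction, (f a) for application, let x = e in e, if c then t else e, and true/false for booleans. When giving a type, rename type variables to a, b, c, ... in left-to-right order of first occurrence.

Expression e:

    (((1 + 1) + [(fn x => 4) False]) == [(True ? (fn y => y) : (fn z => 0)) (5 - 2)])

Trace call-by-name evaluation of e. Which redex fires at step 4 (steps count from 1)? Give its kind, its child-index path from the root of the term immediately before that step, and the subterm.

Answer: if at 1.0 : (if true then (\y.y) else (\z.0))

Working:
step 0: (((1 + 1) + ((\x.4) false)) == ((if true then (\y.y) else (\z.0)) (5 - 2)))
step 1: [delta@0.0] ((2 + ((\x.4) false)) == ((if true then (\y.y) else (\z.0)) (5 - 2)))
step 2: [beta@0.1] ((2 + 4) == ((if true then (\y.y) else (\z.0)) (5 - 2)))
step 3: [delta@0] (6 == ((if true then (\y.y) else (\z.0)) (5 - 2)))
step 4: [if@1.0] (6 == ((\y.y) (5 - 2)))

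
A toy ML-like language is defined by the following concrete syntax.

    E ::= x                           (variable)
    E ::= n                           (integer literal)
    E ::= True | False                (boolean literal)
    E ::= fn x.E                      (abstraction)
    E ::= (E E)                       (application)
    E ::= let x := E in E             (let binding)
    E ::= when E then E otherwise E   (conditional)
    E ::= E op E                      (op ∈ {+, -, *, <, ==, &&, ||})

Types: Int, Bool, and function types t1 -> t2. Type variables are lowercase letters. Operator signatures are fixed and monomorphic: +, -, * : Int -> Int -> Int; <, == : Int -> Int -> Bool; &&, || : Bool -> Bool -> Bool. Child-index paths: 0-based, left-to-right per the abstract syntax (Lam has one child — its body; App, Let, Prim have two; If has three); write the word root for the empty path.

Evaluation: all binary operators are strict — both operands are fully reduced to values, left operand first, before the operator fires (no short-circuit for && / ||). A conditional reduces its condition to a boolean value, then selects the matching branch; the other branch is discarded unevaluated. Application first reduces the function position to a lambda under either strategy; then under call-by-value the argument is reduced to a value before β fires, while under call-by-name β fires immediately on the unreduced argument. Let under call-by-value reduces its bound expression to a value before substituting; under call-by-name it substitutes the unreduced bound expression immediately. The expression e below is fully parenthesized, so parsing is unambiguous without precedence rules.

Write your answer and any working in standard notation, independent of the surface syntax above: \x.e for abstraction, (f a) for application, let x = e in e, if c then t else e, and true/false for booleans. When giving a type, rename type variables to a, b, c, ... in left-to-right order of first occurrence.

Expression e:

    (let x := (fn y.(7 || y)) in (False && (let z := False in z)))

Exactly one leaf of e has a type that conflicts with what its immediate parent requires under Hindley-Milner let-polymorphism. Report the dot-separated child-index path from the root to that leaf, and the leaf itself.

Answer: 0.0.0 : 7

Derivation:
  unify Int ~ Bool
  FAIL: mismatch Int ~ Bool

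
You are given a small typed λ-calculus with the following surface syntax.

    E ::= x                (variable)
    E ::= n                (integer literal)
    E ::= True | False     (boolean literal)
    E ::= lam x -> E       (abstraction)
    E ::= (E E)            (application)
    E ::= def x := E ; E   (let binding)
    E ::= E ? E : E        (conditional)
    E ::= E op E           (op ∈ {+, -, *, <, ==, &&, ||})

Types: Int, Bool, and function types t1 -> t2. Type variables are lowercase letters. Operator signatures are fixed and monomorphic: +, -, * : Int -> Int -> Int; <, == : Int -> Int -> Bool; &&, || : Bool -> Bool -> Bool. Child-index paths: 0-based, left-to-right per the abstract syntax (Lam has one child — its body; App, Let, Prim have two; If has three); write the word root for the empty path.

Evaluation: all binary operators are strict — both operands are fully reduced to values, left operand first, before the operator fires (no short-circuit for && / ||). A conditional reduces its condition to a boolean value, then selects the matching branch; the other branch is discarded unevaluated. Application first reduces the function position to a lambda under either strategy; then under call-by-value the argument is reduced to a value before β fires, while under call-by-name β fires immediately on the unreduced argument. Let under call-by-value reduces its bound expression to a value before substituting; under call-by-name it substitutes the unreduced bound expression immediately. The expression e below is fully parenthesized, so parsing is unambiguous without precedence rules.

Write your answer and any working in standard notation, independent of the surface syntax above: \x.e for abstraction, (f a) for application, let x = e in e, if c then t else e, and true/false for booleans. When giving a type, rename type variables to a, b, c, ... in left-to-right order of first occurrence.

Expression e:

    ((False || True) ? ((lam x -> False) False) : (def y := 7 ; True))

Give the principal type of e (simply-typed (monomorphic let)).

Answer: Bool

Trace:
  unify Bool ~ Bool
  unify Bool ~ Bool
  unify Bool ~ Bool
\x._ : a -> Bool
  unify a -> Bool ~ Bool -> b
  unify a ~ Bool
  unify Bool ~ b
_ _ : Bool
let y : Int
  unify Bool ~ Bool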